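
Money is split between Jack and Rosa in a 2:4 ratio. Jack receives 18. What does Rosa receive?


Find the multiplier:
18 / 2 = 9
Apply to Rosa's share:
4 x 9 = 36

36


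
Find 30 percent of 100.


Convert percentage to decimal:
30% = 0.3
Multiply:
100 x 0.3 = 30

30


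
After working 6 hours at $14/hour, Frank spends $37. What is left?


Calculate earnings:
6 x $14 = $84
Subtract spending:
$84 - $37 = $47

$47


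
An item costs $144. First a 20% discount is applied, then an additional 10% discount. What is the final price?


First discount:
20% of $144 = $28.80
Price after first discount:
$144 - $28.80 = $115.20
Second discount:
10% of $115.20 = $11.52
Final price:
$115.20 - $11.52 = $103.68

$103.68


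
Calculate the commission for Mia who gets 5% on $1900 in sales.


Convert rate to decimal:
5% = 0.05
Multiply by sales:
$1900 x 0.05 = $95

$95


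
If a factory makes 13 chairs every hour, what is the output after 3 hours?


Production rate: 13 chairs per hour
Time: 3 hours
Total: 13 x 3 = 39 chairs

39 chairs


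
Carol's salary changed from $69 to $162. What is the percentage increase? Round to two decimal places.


Find the absolute change:
|162 - 69| = 93
Divide by original and multiply by 100:
93 / 69 x 100 = 134.7826...% ≈ 134.78%

134.78%


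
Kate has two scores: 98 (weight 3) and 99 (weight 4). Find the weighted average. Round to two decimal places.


Weighted sum:
3 x 98 + 4 x 99 = 690
Total weight:
3 + 4 = 7
Weighted average:
690 / 7 = 98.5714... ≈ 98.57

98.57


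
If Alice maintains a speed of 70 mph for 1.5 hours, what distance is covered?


Use the formula: distance = speed x time
Speed = 70 mph, Time = 1.5 hours
70 x 1.5 = 105 miles

105 miles


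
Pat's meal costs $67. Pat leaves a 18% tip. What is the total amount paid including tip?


Calculate the tip:
18% of $67 = $12.06
Add tip to meal cost:
$67 + $12.06 = $79.06

$79.06


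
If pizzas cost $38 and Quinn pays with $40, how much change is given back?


Start with the amount paid:
$40
Subtract the price:
$40 - $38 = $2

$2


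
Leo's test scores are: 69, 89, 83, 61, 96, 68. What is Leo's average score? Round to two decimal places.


Add the scores:
69 + 89 + 83 + 61 + 96 + 68 = 466
Divide by the number of tests:
466 / 6 = 77.6666... ≈ 77.67

77.67


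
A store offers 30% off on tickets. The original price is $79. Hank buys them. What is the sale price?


Calculate the discount amount:
30% of $79 = $23.70
Subtract from original:
$79 - $23.70 = $55.30

$55.30


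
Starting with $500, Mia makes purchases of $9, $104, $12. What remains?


Add up expenses:
$9 + $104 + $12 = $125
Subtract from budget:
$500 - $125 = $375

$375


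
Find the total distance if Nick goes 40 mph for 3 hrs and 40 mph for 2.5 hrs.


Leg 1 distance:
40 x 3 = 120 miles
Leg 2 distance:
40 x 2.5 = 100 miles
Total distance:
120 + 100 = 220 miles

220 miles


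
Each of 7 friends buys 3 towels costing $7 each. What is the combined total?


Cost per person:
3 x $7 = $21
Group total:
7 x $21 = $147

$147


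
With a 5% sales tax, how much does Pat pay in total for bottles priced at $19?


Calculate the tax:
5% of $19 = $0.95
Add tax to price:
$19 + $0.95 = $19.95

$19.95


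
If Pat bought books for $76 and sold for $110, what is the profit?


Selling price = $110
Cost price = $76
Profit = selling price - cost price:
Profit = $110 - $76 = $34

$34


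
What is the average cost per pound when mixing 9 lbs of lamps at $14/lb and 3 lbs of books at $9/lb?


Cost of lamps:
9 x $14 = $126
Cost of books:
3 x $9 = $27
Total cost: $126 + $27 = $153
Total weight: 12 lbs
Average: $153 / 12 = $12.75/lb

$12.75/lb


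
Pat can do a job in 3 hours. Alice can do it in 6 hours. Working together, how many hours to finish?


Pat's rate: 1/3 of the job per hour
Alice's rate: 1/6 of the job per hour
Combined rate: 1/3 + 1/6 = 1/2 per hour
Time = 1 / (1/2) = 2 hours

2 hours


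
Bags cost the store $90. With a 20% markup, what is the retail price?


Calculate the markup amount:
20% of $90 = $18
Add to cost:
$90 + $18 = $108

$108


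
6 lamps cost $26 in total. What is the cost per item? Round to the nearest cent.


Total cost: $26
Number of items: 6
Unit price: $26 / 6 = $4.3333... ≈ $4.33

$4.33


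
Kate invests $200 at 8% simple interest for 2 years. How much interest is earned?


Use the formula I = P x R x T / 100
P x R x T = 200 x 8 x 2 = 3200
I = 3200 / 100 = $32

$32


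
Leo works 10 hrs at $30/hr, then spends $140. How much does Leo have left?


Calculate earnings:
10 x $30 = $300
Subtract spending:
$300 - $140 = $160

$160


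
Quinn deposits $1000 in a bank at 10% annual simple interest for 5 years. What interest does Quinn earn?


Use the formula I = P x R x T / 100
P x R x T = 1000 x 10 x 5 = 50000
I = 50000 / 100 = $500

$500


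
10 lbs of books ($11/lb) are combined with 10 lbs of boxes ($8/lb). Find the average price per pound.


Cost of books:
10 x $11 = $110
Cost of boxes:
10 x $8 = $80
Total cost: $110 + $80 = $190
Total weight: 20 lbs
Average: $190 / 20 = $9.50/lb

$9.50/lb


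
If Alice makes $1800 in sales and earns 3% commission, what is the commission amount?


Convert rate to decimal:
3% = 0.03
Multiply by sales:
$1800 x 0.03 = $54

$54


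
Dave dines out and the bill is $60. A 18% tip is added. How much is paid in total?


Calculate the tip:
18% of $60 = $10.80
Add tip to meal cost:
$60 + $10.80 = $70.80

$70.80


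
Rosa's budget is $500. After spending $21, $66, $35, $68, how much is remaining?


Add up expenses:
$21 + $66 + $35 + $68 = $190
Subtract from budget:
$500 - $190 = $310

$310


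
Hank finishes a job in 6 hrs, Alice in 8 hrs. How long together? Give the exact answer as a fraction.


Hank's rate: 1/6 of the job per hour
Alice's rate: 1/8 of the job per hour
Combined rate: 1/6 + 1/8 = 7/24 per hour
Time = 1 / (7/24) = 24/7 hours (≈ 3.43 hours)

24/7 hours


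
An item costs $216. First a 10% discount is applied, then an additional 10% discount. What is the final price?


First discount:
10% of $216 = $21.60
Price after first discount:
$216 - $21.60 = $194.40
Second discount:
10% of $194.40 = $19.44
Final price:
$194.40 - $19.44 = $174.96

$174.96


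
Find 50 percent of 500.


Convert percentage to decimal:
50% = 0.5
Multiply:
500 x 0.5 = 250

250


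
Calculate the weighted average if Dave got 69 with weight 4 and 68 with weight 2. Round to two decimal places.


Weighted sum:
4 x 69 + 2 x 68 = 412
Total weight:
4 + 2 = 6
Weighted average:
412 / 6 = 68.6666... ≈ 68.67

68.67


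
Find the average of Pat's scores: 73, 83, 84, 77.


Add the scores:
73 + 83 + 84 + 77 = 317
Divide by the number of tests:
317 / 4 = 79.25

79.25


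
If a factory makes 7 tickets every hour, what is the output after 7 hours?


Production rate: 7 tickets per hour
Time: 7 hours
Total: 7 x 7 = 49 tickets

49 tickets


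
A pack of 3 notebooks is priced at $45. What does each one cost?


Total cost: $45
Number of items: 3
Unit price: $45 / 3 = $15

$15


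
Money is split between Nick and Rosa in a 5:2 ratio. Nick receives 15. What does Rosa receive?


Find the multiplier:
15 / 5 = 3
Apply to Rosa's share:
2 x 3 = 6

6


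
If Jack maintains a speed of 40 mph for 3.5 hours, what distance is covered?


Use the formula: distance = speed x time
Speed = 40 mph, Time = 3.5 hours
40 x 3.5 = 140 miles

140 miles


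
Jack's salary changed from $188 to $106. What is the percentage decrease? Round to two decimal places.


Find the absolute change:
|106 - 188| = 82
Divide by original and multiply by 100:
82 / 188 x 100 = 43.6170...% ≈ 43.62%

43.62%


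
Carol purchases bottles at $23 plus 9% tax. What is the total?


Calculate the tax:
9% of $23 = $2.07
Add tax to price:
$23 + $2.07 = $25.07

$25.07


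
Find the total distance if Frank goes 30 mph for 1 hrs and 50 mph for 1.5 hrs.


Leg 1 distance:
30 x 1 = 30 miles
Leg 2 distance:
50 x 1.5 = 75 miles
Total distance:
30 + 75 = 105 miles

105 miles


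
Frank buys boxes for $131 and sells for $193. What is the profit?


Selling price = $193
Cost price = $131
Profit = selling price - cost price:
Profit = $193 - $131 = $62

$62


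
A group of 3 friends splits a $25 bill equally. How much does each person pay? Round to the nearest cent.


Total bill: $25
Number of people: 3
Each pays: $25 / 3 = $8.3333... ≈ $8.33

$8.33


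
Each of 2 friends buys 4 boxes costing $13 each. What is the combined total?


Cost per person:
4 x $13 = $52
Group total:
2 x $52 = $104

$104


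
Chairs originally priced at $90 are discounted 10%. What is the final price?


Calculate the discount amount:
10% of $90 = $9
Subtract from original:
$90 - $9 = $81

$81


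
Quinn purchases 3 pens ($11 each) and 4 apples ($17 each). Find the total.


Cost of pens:
3 x $11 = $33
Cost of apples:
4 x $17 = $68
Add both:
$33 + $68 = $101

$101


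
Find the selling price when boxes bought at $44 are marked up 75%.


Calculate the markup amount:
75% of $44 = $33
Add to cost:
$44 + $33 = $77

$77


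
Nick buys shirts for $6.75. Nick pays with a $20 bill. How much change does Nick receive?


Start with the amount paid:
$20
Subtract the price:
$20 - $6.75 = $13.25

$13.25


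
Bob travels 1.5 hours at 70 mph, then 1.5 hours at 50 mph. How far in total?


Leg 1 distance:
70 x 1.5 = 105 miles
Leg 2 distance:
50 x 1.5 = 75 miles
Total distance:
105 + 75 = 180 miles

180 miles


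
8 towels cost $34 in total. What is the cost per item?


Total cost: $34
Number of items: 8
Unit price: $34 / 8 = $4.25

$4.25


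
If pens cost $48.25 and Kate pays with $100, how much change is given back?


Start with the amount paid:
$100
Subtract the price:
$100 - $48.25 = $51.75

$51.75


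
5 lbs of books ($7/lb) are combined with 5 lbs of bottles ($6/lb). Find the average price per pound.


Cost of books:
5 x $7 = $35
Cost of bottles:
5 x $6 = $30
Total cost: $35 + $30 = $65
Total weight: 10 lbs
Average: $65 / 10 = $6.50/lb

$6.50/lb


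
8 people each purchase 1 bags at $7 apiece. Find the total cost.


Cost per person:
1 x $7 = $7
Group total:
8 x $7 = $56

$56


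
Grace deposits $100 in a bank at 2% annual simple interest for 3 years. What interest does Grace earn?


Use the formula I = P x R x T / 100
P x R x T = 100 x 2 x 3 = 600
I = 600 / 100 = $6

$6


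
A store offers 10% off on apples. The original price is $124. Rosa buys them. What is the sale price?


Calculate the discount amount:
10% of $124 = $12.40
Subtract from original:
$124 - $12.40 = $111.60

$111.60


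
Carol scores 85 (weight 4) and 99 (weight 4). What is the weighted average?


Weighted sum:
4 x 85 + 4 x 99 = 736
Total weight:
4 + 4 = 8
Weighted average:
736 / 8 = 92

92


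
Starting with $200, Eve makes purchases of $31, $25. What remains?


Add up expenses:
$31 + $25 = $56
Subtract from budget:
$200 - $56 = $144

$144


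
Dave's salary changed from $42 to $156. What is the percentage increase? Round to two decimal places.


Find the absolute change:
|156 - 42| = 114
Divide by original and multiply by 100:
114 / 42 x 100 = 271.4285...% ≈ 271.43%

271.43%


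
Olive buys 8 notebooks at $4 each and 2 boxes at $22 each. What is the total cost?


Cost of notebooks:
8 x $4 = $32
Cost of boxes:
2 x $22 = $44
Add both:
$32 + $44 = $76

$76


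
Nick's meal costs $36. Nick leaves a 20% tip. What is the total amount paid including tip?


Calculate the tip:
20% of $36 = $7.20
Add tip to meal cost:
$36 + $7.20 = $43.20

$43.20


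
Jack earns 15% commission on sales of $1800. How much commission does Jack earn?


Convert rate to decimal:
15% = 0.15
Multiply by sales:
$1800 x 0.15 = $270

$270


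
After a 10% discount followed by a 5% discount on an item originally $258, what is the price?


First discount:
10% of $258 = $25.80
Price after first discount:
$258 - $25.80 = $232.20
Second discount:
5% of $232.20 = $11.61
Final price:
$232.20 - $11.61 = $220.59

$220.59


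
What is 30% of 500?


Convert percentage to decimal:
30% = 0.3
Multiply:
500 x 0.3 = 150

150


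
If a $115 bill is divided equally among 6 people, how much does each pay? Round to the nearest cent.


Total bill: $115
Number of people: 6
Each pays: $115 / 6 = $19.1666... ≈ $19.17

$19.17


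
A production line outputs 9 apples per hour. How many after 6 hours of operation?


Production rate: 9 apples per hour
Time: 6 hours
Total: 9 x 6 = 54 apples

54 apples


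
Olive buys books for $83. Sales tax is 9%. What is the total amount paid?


Calculate the tax:
9% of $83 = $7.47
Add tax to price:
$83 + $7.47 = $90.47

$90.47


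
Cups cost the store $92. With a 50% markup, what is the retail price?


Calculate the markup amount:
50% of $92 = $46
Add to cost:
$92 + $46 = $138

$138


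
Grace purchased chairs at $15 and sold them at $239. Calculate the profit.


Selling price = $239
Cost price = $15
Profit = selling price - cost price:
Profit = $239 - $15 = $224

$224


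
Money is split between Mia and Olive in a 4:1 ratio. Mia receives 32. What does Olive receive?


Find the multiplier:
32 / 4 = 8
Apply to Olive's share:
1 x 8 = 8

8


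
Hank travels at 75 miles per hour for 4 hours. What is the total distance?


Use the formula: distance = speed x time
Speed = 75 mph, Time = 4 hours
75 x 4 = 300 miles

300 miles


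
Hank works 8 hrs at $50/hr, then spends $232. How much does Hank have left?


Calculate earnings:
8 x $50 = $400
Subtract spending:
$400 - $232 = $168

$168


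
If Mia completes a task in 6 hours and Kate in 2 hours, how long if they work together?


Mia's rate: 1/6 of the job per hour
Kate's rate: 1/2 of the job per hour
Combined rate: 1/6 + 1/2 = 2/3 per hour
Time = 1 / (2/3) = 3/2 = 1.5 hours

1.5 hours


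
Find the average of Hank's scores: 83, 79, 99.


Add the scores:
83 + 79 + 99 = 261
Divide by the number of tests:
261 / 3 = 87

87


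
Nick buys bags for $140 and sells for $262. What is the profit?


Selling price = $262
Cost price = $140
Profit = selling price - cost price:
Profit = $262 - $140 = $122

$122


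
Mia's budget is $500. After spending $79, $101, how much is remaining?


Add up expenses:
$79 + $101 = $180
Subtract from budget:
$500 - $180 = $320

$320


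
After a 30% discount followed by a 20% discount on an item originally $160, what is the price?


First discount:
30% of $160 = $48
Price after first discount:
$160 - $48 = $112
Second discount:
20% of $112 = $22.40
Final price:
$112 - $22.40 = $89.60

$89.60


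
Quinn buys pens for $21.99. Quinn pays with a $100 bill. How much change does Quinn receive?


Start with the amount paid:
$100
Subtract the price:
$100 - $21.99 = $78.01

$78.01


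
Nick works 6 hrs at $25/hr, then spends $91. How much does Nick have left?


Calculate earnings:
6 x $25 = $150
Subtract spending:
$150 - $91 = $59

$59


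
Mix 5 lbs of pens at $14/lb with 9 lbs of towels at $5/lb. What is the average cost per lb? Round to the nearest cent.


Cost of pens:
5 x $14 = $70
Cost of towels:
9 x $5 = $45
Total cost: $70 + $45 = $115
Total weight: 14 lbs
Average: $115 / 14 = $8.2142... ≈ $8.21/lb

$8.21/lb


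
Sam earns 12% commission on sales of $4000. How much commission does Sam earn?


Convert rate to decimal:
12% = 0.12
Multiply by sales:
$4000 x 0.12 = $480

$480


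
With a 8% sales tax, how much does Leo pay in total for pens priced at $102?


Calculate the tax:
8% of $102 = $8.16
Add tax to price:
$102 + $8.16 = $110.16

$110.16


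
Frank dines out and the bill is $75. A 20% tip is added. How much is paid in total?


Calculate the tip:
20% of $75 = $15
Add tip to meal cost:
$75 + $15 = $90

$90


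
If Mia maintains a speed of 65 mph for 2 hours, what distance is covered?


Use the formula: distance = speed x time
Speed = 65 mph, Time = 2 hours
65 x 2 = 130 miles

130 miles


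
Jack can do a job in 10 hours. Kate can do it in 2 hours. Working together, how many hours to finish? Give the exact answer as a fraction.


Jack's rate: 1/10 of the job per hour
Kate's rate: 1/2 of the job per hour
Combined rate: 1/10 + 1/2 = 3/5 per hour
Time = 1 / (3/5) = 5/3 hours (≈ 1.67 hours)

5/3 hours


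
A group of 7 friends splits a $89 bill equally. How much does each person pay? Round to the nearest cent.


Total bill: $89
Number of people: 7
Each pays: $89 / 7 = $12.7142... ≈ $12.71

$12.71


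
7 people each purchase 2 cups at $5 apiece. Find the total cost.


Cost per person:
2 x $5 = $10
Group total:
7 x $10 = $70

$70


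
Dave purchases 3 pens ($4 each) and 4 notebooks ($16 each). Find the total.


Cost of pens:
3 x $4 = $12
Cost of notebooks:
4 x $16 = $64
Add both:
$12 + $64 = $76

$76


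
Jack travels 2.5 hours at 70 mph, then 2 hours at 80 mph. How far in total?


Leg 1 distance:
70 x 2.5 = 175 miles
Leg 2 distance:
80 x 2 = 160 miles
Total distance:
175 + 160 = 335 miles

335 miles


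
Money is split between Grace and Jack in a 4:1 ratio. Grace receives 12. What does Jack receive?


Find the multiplier:
12 / 4 = 3
Apply to Jack's share:
1 x 3 = 3

3


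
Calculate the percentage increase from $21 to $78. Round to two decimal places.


Find the absolute change:
|78 - 21| = 57
Divide by original and multiply by 100:
57 / 21 x 100 = 271.4285...% ≈ 271.43%

271.43%


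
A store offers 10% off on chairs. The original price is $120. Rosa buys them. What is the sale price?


Calculate the discount amount:
10% of $120 = $12
Subtract from original:
$120 - $12 = $108

$108


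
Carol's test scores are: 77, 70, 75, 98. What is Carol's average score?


Add the scores:
77 + 70 + 75 + 98 = 320
Divide by the number of tests:
320 / 4 = 80

80


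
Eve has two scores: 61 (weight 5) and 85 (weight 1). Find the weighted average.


Weighted sum:
5 x 61 + 1 x 85 = 390
Total weight:
5 + 1 = 6
Weighted average:
390 / 6 = 65

65


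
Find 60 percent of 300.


Convert percentage to decimal:
60% = 0.6
Multiply:
300 x 0.6 = 180

180


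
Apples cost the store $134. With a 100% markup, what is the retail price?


Calculate the markup amount:
100% of $134 = $134
Add to cost:
$134 + $134 = $268

$268


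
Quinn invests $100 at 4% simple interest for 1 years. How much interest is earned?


Use the formula I = P x R x T / 100
P x R x T = 100 x 4 x 1 = 400
I = 400 / 100 = $4

$4


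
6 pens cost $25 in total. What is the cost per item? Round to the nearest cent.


Total cost: $25
Number of items: 6
Unit price: $25 / 6 = $4.1666... ≈ $4.17

$4.17


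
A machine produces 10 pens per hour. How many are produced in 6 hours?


Production rate: 10 pens per hour
Time: 6 hours
Total: 10 x 6 = 60 pens

60 pens


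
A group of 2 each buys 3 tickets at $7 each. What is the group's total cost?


Cost per person:
3 x $7 = $21
Group total:
2 x $21 = $42

$42


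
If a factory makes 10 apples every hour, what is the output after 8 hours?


Production rate: 10 apples per hour
Time: 8 hours
Total: 10 x 8 = 80 apples

80 apples


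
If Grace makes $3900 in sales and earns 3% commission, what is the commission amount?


Convert rate to decimal:
3% = 0.03
Multiply by sales:
$3900 x 0.03 = $117

$117


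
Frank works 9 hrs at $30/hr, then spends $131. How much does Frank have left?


Calculate earnings:
9 x $30 = $270
Subtract spending:
$270 - $131 = $139

$139


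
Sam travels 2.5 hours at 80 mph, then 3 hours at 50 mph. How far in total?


Leg 1 distance:
80 x 2.5 = 200 miles
Leg 2 distance:
50 x 3 = 150 miles
Total distance:
200 + 150 = 350 miles

350 miles


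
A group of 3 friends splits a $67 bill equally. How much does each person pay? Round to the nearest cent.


Total bill: $67
Number of people: 3
Each pays: $67 / 3 = $22.3333... ≈ $22.33

$22.33


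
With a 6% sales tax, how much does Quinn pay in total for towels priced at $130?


Calculate the tax:
6% of $130 = $7.80
Add tax to price:
$130 + $7.80 = $137.80

$137.80


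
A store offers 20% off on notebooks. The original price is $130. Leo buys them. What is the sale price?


Calculate the discount amount:
20% of $130 = $26
Subtract from original:
$130 - $26 = $104

$104


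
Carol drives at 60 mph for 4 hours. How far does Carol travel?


Use the formula: distance = speed x time
Speed = 60 mph, Time = 4 hours
60 x 4 = 240 miles

240 miles


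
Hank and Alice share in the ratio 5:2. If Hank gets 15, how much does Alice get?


Find the multiplier:
15 / 5 = 3
Apply to Alice's share:
2 x 3 = 6

6


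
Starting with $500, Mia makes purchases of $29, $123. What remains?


Add up expenses:
$29 + $123 = $152
Subtract from budget:
$500 - $152 = $348

$348


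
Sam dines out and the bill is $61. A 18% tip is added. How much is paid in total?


Calculate the tip:
18% of $61 = $10.98
Add tip to meal cost:
$61 + $10.98 = $71.98

$71.98


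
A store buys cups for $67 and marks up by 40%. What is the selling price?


Calculate the markup amount:
40% of $67 = $26.80
Add to cost:
$67 + $26.80 = $93.80

$93.80


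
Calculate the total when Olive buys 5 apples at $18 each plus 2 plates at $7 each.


Cost of apples:
5 x $18 = $90
Cost of plates:
2 x $7 = $14
Add both:
$90 + $14 = $104

$104


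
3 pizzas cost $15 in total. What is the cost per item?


Total cost: $15
Number of items: 3
Unit price: $15 / 3 = $5

$5


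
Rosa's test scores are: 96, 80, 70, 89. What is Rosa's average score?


Add the scores:
96 + 80 + 70 + 89 = 335
Divide by the number of tests:
335 / 4 = 83.75

83.75


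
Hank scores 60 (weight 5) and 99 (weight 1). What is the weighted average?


Weighted sum:
5 x 60 + 1 x 99 = 399
Total weight:
5 + 1 = 6
Weighted average:
399 / 6 = 66.5

66.5


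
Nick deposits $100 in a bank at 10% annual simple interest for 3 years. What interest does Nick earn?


Use the formula I = P x R x T / 100
P x R x T = 100 x 10 x 3 = 3000
I = 3000 / 100 = $30

$30


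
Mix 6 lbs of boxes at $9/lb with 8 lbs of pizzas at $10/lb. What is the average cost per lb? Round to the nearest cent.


Cost of boxes:
6 x $9 = $54
Cost of pizzas:
8 x $10 = $80
Total cost: $54 + $80 = $134
Total weight: 14 lbs
Average: $134 / 14 = $9.5714... ≈ $9.57/lb

$9.57/lb


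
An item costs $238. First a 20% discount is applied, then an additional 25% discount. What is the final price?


First discount:
20% of $238 = $47.60
Price after first discount:
$238 - $47.60 = $190.40
Second discount:
25% of $190.40 = $47.60
Final price:
$190.40 - $47.60 = $142.80

$142.80


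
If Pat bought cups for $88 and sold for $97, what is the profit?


Selling price = $97
Cost price = $88
Profit = selling price - cost price:
Profit = $97 - $88 = $9

$9


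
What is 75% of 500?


Convert percentage to decimal:
75% = 0.75
Multiply:
500 x 0.75 = 375

375


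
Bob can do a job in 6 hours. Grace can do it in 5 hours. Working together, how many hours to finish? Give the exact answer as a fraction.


Bob's rate: 1/6 of the job per hour
Grace's rate: 1/5 of the job per hour
Combined rate: 1/6 + 1/5 = 11/30 per hour
Time = 1 / (11/30) = 30/11 hours (≈ 2.73 hours)

30/11 hours


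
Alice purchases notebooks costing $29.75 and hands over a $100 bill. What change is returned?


Start with the amount paid:
$100
Subtract the price:
$100 - $29.75 = $70.25

$70.25


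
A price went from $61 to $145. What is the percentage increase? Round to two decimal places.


Find the absolute change:
|145 - 61| = 84
Divide by original and multiply by 100:
84 / 61 x 100 = 137.7049...% ≈ 137.7%

137.7%


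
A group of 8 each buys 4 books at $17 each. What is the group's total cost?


Cost per person:
4 x $17 = $68
Group total:
8 x $68 = $544

$544


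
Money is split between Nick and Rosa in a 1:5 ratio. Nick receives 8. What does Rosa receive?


Find the multiplier:
8 / 1 = 8
Apply to Rosa's share:
5 x 8 = 40

40


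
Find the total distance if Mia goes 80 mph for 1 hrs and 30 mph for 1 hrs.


Leg 1 distance:
80 x 1 = 80 miles
Leg 2 distance:
30 x 1 = 30 miles
Total distance:
80 + 30 = 110 miles

110 miles


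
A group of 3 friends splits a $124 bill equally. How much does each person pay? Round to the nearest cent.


Total bill: $124
Number of people: 3
Each pays: $124 / 3 = $41.3333... ≈ $41.33

$41.33


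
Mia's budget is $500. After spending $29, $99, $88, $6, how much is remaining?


Add up expenses:
$29 + $99 + $88 + $6 = $222
Subtract from budget:
$500 - $222 = $278

$278


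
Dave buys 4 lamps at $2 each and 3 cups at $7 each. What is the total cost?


Cost of lamps:
4 x $2 = $8
Cost of cups:
3 x $7 = $21
Add both:
$8 + $21 = $29

$29


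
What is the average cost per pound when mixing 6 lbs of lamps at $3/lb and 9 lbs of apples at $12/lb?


Cost of lamps:
6 x $3 = $18
Cost of apples:
9 x $12 = $108
Total cost: $18 + $108 = $126
Total weight: 15 lbs
Average: $126 / 15 = $8.40/lb

$8.40/lb


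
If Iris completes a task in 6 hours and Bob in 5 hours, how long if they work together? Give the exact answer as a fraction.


Iris's rate: 1/6 of the job per hour
Bob's rate: 1/5 of the job per hour
Combined rate: 1/6 + 1/5 = 11/30 per hour
Time = 1 / (11/30) = 30/11 hours (≈ 2.73 hours)

30/11 hours


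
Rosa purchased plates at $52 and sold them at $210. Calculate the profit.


Selling price = $210
Cost price = $52
Profit = selling price - cost price:
Profit = $210 - $52 = $158

$158


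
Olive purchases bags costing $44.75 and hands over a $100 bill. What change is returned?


Start with the amount paid:
$100
Subtract the price:
$100 - $44.75 = $55.25

$55.25


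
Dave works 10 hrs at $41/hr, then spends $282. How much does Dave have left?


Calculate earnings:
10 x $41 = $410
Subtract spending:
$410 - $282 = $128

$128


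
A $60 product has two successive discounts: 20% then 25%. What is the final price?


First discount:
20% of $60 = $12
Price after first discount:
$60 - $12 = $48
Second discount:
25% of $48 = $12
Final price:
$48 - $12 = $36

$36


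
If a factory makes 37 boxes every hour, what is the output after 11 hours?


Production rate: 37 boxes per hour
Time: 11 hours
Total: 37 x 11 = 407 boxes

407 boxes


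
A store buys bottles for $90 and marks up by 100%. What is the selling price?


Calculate the markup amount:
100% of $90 = $90
Add to cost:
$90 + $90 = $180

$180


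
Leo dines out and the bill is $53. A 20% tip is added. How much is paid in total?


Calculate the tip:
20% of $53 = $10.60
Add tip to meal cost:
$53 + $10.60 = $63.60

$63.60


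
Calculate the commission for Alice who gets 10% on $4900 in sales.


Convert rate to decimal:
10% = 0.1
Multiply by sales:
$4900 x 0.1 = $490

$490


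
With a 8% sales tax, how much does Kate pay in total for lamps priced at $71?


Calculate the tax:
8% of $71 = $5.68
Add tax to price:
$71 + $5.68 = $76.68

$76.68


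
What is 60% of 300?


Convert percentage to decimal:
60% = 0.6
Multiply:
300 x 0.6 = 180

180


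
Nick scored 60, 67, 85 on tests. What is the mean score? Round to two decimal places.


Add the scores:
60 + 67 + 85 = 212
Divide by the number of tests:
212 / 3 = 70.6666... ≈ 70.67

70.67


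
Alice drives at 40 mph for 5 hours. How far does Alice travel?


Use the formula: distance = speed x time
Speed = 40 mph, Time = 5 hours
40 x 5 = 200 miles

200 miles


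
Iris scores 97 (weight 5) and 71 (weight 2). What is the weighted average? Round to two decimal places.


Weighted sum:
5 x 97 + 2 x 71 = 627
Total weight:
5 + 2 = 7
Weighted average:
627 / 7 = 89.5714... ≈ 89.57

89.57


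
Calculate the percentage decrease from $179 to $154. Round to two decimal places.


Find the absolute change:
|154 - 179| = 25
Divide by original and multiply by 100:
25 / 179 x 100 = 13.9664...% ≈ 13.97%

13.97%


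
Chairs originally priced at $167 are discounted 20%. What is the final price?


Calculate the discount amount:
20% of $167 = $33.40
Subtract from original:
$167 - $33.40 = $133.60

$133.60


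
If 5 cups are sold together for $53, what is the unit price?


Total cost: $53
Number of items: 5
Unit price: $53 / 5 = $10.60

$10.60


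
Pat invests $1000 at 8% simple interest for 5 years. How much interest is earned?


Use the formula I = P x R x T / 100
P x R x T = 1000 x 8 x 5 = 40000
I = 40000 / 100 = $400

$400


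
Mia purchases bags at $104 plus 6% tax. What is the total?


Calculate the tax:
6% of $104 = $6.24
Add tax to price:
$104 + $6.24 = $110.24

$110.24


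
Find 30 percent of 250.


Convert percentage to decimal:
30% = 0.3
Multiply:
250 x 0.3 = 75

75


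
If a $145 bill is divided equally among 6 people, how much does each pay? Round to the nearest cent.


Total bill: $145
Number of people: 6
Each pays: $145 / 6 = $24.1666... ≈ $24.17

$24.17


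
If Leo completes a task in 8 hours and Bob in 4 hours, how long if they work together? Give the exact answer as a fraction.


Leo's rate: 1/8 of the job per hour
Bob's rate: 1/4 of the job per hour
Combined rate: 1/8 + 1/4 = 3/8 per hour
Time = 1 / (3/8) = 8/3 hours (≈ 2.67 hours)

8/3 hours


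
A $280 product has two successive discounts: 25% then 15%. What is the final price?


First discount:
25% of $280 = $70
Price after first discount:
$280 - $70 = $210
Second discount:
15% of $210 = $31.50
Final price:
$210 - $31.50 = $178.50

$178.50


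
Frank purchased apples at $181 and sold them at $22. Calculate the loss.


Selling price = $22
Cost price = $181
Loss = cost price - selling price:
Loss = $181 - $22 = $159

$159


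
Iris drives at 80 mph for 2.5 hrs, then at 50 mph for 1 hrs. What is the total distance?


Leg 1 distance:
80 x 2.5 = 200 miles
Leg 2 distance:
50 x 1 = 50 miles
Total distance:
200 + 50 = 250 miles

250 miles


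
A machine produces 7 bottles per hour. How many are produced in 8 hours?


Production rate: 7 bottles per hour
Time: 8 hours
Total: 7 x 8 = 56 bottles

56 bottles


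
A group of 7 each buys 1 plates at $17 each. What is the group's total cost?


Cost per person:
1 x $17 = $17
Group total:
7 x $17 = $119

$119


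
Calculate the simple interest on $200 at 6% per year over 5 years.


Use the formula I = P x R x T / 100
P x R x T = 200 x 6 x 5 = 6000
I = 6000 / 100 = $60

$60


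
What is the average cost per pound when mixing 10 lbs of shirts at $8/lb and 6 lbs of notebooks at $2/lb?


Cost of shirts:
10 x $8 = $80
Cost of notebooks:
6 x $2 = $12
Total cost: $80 + $12 = $92
Total weight: 16 lbs
Average: $92 / 16 = $5.75/lb

$5.75/lb


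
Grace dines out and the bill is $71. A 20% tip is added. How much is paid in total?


Calculate the tip:
20% of $71 = $14.20
Add tip to meal cost:
$71 + $14.20 = $85.20

$85.20


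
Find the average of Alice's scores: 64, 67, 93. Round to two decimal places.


Add the scores:
64 + 67 + 93 = 224
Divide by the number of tests:
224 / 3 = 74.6666... ≈ 74.67

74.67


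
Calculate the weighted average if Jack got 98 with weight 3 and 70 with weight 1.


Weighted sum:
3 x 98 + 1 x 70 = 364
Total weight:
3 + 1 = 4
Weighted average:
364 / 4 = 91

91


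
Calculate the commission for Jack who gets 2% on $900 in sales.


Convert rate to decimal:
2% = 0.02
Multiply by sales:
$900 x 0.02 = $18

$18


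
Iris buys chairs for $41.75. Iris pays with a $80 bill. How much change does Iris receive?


Start with the amount paid:
$80
Subtract the price:
$80 - $41.75 = $38.25

$38.25


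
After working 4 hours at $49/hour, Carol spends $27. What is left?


Calculate earnings:
4 x $49 = $196
Subtract spending:
$196 - $27 = $169

$169


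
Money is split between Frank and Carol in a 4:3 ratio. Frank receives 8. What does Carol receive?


Find the multiplier:
8 / 4 = 2
Apply to Carol's share:
3 x 2 = 6

6


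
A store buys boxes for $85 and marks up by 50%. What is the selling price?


Calculate the markup amount:
50% of $85 = $42.50
Add to cost:
$85 + $42.50 = $127.50

$127.50


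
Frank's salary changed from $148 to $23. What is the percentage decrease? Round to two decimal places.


Find the absolute change:
|23 - 148| = 125
Divide by original and multiply by 100:
125 / 148 x 100 = 84.4594...% ≈ 84.46%

84.46%


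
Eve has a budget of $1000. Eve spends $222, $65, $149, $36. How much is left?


Add up expenses:
$222 + $65 + $149 + $36 = $472
Subtract from budget:
$1000 - $472 = $528

$528


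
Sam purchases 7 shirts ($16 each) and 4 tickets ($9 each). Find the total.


Cost of shirts:
7 x $16 = $112
Cost of tickets:
4 x $9 = $36
Add both:
$112 + $36 = $148

$148


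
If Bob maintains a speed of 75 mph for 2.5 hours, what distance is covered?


Use the formula: distance = speed x time
Speed = 75 mph, Time = 2.5 hours
75 x 2.5 = 187.5 miles

187.5 miles


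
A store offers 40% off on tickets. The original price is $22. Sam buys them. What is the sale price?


Calculate the discount amount:
40% of $22 = $8.80
Subtract from original:
$22 - $8.80 = $13.20

$13.20


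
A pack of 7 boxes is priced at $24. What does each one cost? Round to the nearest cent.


Total cost: $24
Number of items: 7
Unit price: $24 / 7 = $3.4285... ≈ $3.43

$3.43


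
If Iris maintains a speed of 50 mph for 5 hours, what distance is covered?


Use the formula: distance = speed x time
Speed = 50 mph, Time = 5 hours
50 x 5 = 250 miles

250 miles


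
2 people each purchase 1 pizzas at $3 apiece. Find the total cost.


Cost per person:
1 x $3 = $3
Group total:
2 x $3 = $6

$6


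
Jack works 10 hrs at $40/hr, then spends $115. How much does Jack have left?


Calculate earnings:
10 x $40 = $400
Subtract spending:
$400 - $115 = $285

$285


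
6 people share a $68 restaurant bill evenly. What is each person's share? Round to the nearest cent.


Total bill: $68
Number of people: 6
Each pays: $68 / 6 = $11.3333... ≈ $11.33

$11.33


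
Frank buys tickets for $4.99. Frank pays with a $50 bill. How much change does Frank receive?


Start with the amount paid:
$50
Subtract the price:
$50 - $4.99 = $45.01

$45.01


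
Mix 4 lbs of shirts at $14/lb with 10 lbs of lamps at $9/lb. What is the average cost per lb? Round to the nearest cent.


Cost of shirts:
4 x $14 = $56
Cost of lamps:
10 x $9 = $90
Total cost: $56 + $90 = $146
Total weight: 14 lbs
Average: $146 / 14 = $10.4285... ≈ $10.43/lb

$10.43/lb


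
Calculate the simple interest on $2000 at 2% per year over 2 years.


Use the formula I = P x R x T / 100
P x R x T = 2000 x 2 x 2 = 8000
I = 8000 / 100 = $80

$80


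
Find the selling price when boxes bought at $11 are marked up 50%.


Calculate the markup amount:
50% of $11 = $5.50
Add to cost:
$11 + $5.50 = $16.50

$16.50


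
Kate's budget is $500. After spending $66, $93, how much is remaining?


Add up expenses:
$66 + $93 = $159
Subtract from budget:
$500 - $159 = $341

$341


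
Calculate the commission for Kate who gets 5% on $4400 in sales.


Convert rate to decimal:
5% = 0.05
Multiply by sales:
$4400 x 0.05 = $220

$220


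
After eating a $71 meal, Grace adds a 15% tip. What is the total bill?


Calculate the tip:
15% of $71 = $10.65
Add tip to meal cost:
$71 + $10.65 = $81.65

$81.65


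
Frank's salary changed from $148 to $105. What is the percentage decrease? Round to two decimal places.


Find the absolute change:
|105 - 148| = 43
Divide by original and multiply by 100:
43 / 148 x 100 = 29.0540...% ≈ 29.05%

29.05%


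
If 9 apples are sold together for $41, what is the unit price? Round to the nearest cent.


Total cost: $41
Number of items: 9
Unit price: $41 / 9 = $4.5555... ≈ $4.56

$4.56


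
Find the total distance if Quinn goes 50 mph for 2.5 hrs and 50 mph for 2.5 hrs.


Leg 1 distance:
50 x 2.5 = 125 miles
Leg 2 distance:
50 x 2.5 = 125 miles
Total distance:
125 + 125 = 250 miles

250 miles


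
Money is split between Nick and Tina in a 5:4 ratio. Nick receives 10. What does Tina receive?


Find the multiplier:
10 / 5 = 2
Apply to Tina's share:
4 x 2 = 8

8


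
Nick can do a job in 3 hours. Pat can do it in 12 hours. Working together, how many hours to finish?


Nick's rate: 1/3 of the job per hour
Pat's rate: 1/12 of the job per hour
Combined rate: 1/3 + 1/12 = 5/12 per hour
Time = 1 / (5/12) = 12/5 = 2.4 hours

2.4 hours


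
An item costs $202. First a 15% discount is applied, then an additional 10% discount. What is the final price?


First discount:
15% of $202 = $30.30
Price after first discount:
$202 - $30.30 = $171.70
Second discount:
10% of $171.70 = $17.17
Final price:
$171.70 - $17.17 = $154.53

$154.53


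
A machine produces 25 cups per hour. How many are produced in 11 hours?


Production rate: 25 cups per hour
Time: 11 hours
Total: 25 x 11 = 275 cups

275 cups


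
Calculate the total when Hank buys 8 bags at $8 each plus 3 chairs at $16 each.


Cost of bags:
8 x $8 = $64
Cost of chairs:
3 x $16 = $48
Add both:
$64 + $48 = $112

$112


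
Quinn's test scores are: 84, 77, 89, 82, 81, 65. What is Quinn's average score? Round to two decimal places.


Add the scores:
84 + 77 + 89 + 82 + 81 + 65 = 478
Divide by the number of tests:
478 / 6 = 79.6666... ≈ 79.67

79.67


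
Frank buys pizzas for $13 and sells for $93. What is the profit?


Selling price = $93
Cost price = $13
Profit = selling price - cost price:
Profit = $93 - $13 = $80

$80


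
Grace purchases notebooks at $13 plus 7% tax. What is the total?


Calculate the tax:
7% of $13 = $0.91
Add tax to price:
$13 + $0.91 = $13.91

$13.91


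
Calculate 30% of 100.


Convert percentage to decimal:
30% = 0.3
Multiply:
100 x 0.3 = 30

30


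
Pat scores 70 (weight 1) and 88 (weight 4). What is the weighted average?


Weighted sum:
1 x 70 + 4 x 88 = 422
Total weight:
1 + 4 = 5
Weighted average:
422 / 5 = 84.4

84.4


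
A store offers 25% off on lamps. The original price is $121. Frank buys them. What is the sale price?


Calculate the discount amount:
25% of $121 = $30.25
Subtract from original:
$121 - $30.25 = $90.75

$90.75


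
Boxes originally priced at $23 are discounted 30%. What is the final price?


Calculate the discount amount:
30% of $23 = $6.90
Subtract from original:
$23 - $6.90 = $16.10

$16.10


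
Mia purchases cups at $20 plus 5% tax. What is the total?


Calculate the tax:
5% of $20 = $1
Add tax to price:
$20 + $1 = $21

$21


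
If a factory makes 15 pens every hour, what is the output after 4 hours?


Production rate: 15 pens per hour
Time: 4 hours
Total: 15 x 4 = 60 pens

60 pens


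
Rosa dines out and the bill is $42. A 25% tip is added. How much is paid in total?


Calculate the tip:
25% of $42 = $10.50
Add tip to meal cost:
$42 + $10.50 = $52.50

$52.50


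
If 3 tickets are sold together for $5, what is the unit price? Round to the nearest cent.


Total cost: $5
Number of items: 3
Unit price: $5 / 3 = $1.6666... ≈ $1.67

$1.67


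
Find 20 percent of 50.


Convert percentage to decimal:
20% = 0.2
Multiply:
50 x 0.2 = 10

10


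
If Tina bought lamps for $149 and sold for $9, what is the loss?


Selling price = $9
Cost price = $149
Loss = cost price - selling price:
Loss = $149 - $9 = $140

$140
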